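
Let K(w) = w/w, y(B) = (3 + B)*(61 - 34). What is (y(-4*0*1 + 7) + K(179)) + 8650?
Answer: 8921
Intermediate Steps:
y(B) = 81 + 27*B (y(B) = (3 + B)*27 = 81 + 27*B)
K(w) = 1
(y(-4*0*1 + 7) + K(179)) + 8650 = ((81 + 27*(-4*0*1 + 7)) + 1) + 8650 = ((81 + 27*(0*1 + 7)) + 1) + 8650 = ((81 + 27*(0 + 7)) + 1) + 8650 = ((81 + 27*7) + 1) + 8650 = ((81 + 189) + 1) + 8650 = (270 + 1) + 8650 = 271 + 8650 = 8921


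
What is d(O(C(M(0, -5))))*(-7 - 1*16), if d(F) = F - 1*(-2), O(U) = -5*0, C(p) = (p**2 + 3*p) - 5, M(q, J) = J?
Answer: -46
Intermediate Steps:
C(p) = -5 + p**2 + 3*p
O(U) = 0
d(F) = 2 + F (d(F) = F + 2 = 2 + F)
d(O(C(M(0, -5))))*(-7 - 1*16) = (2 + 0)*(-7 - 1*16) = 2*(-7 - 16) = 2*(-23) = -46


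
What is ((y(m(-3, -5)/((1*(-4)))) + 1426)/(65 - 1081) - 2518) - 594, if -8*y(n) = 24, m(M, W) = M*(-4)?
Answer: -3163215/1016 ≈ -3113.4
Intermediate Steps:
m(M, W) = -4*M
y(n) = -3 (y(n) = -⅛*24 = -3)
((y(m(-3, -5)/((1*(-4)))) + 1426)/(65 - 1081) - 2518) - 594 = ((-3 + 1426)/(65 - 1081) - 2518) - 594 = (1423/(-1016) - 2518) - 594 = (1423*(-1/1016) - 2518) - 594 = (-1423/1016 - 2518) - 594 = -2559711/1016 - 594 = -3163215/1016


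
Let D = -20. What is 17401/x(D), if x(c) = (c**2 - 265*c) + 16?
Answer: 17401/5716 ≈ 3.0443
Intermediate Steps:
x(c) = 16 + c**2 - 265*c
17401/x(D) = 17401/(16 + (-20)**2 - 265*(-20)) = 17401/(16 + 400 + 5300) = 17401/5716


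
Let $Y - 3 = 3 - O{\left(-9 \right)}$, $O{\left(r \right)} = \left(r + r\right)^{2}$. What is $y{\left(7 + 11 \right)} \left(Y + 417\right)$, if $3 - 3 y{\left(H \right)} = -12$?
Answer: $495$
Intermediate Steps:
$O{\left(r \right)} = 4 r^{2}$ ($O{\left(r \right)} = \left(2 r\right)^{2} = 4 r^{2}$)
$y{\left(H \right)} = 5$ ($y{\left(H \right)} = 1 - -4 = 1 + 4 = 5$)
$Y = -318$ ($Y = 3 + \left(3 - 4 \left(-9\right)^{2}\right) = 3 + \left(3 - 4 \cdot 81\right) = 3 + \left(3 - 324\right) = 3 - 321 = -318$)
$y{\left(7 + 11 \right)} \left(Y + 417\right) = 5 \left(-318 + 417\right) = 5 \cdot 99 = 495$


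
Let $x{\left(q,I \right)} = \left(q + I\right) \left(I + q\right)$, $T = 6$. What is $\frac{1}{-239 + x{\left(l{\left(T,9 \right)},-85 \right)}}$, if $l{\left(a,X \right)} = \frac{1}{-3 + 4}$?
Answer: $\frac{1}{6817} \approx 0.00014669$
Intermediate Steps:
$l{\left(a,X \right)} = 1$ ($l{\left(a,X \right)} = 1^{-1} = 1$)
$x{\left(q,I \right)} = \left(I + q\right)^{2}$ ($x{\left(q,I \right)} = \left(I + q\right) \left(I + q\right) = \left(I + q\right)^{2}$)
$\frac{1}{-239 + x{\left(l{\left(T,9 \right)},-85 \right)}} = \frac{1}{-239 + \left(-85 + 1\right)^{2}} = \frac{1}{-239 + \left(-84\right)^{2}} = \frac{1}{-239 + 7056} = \frac{1}{6817}$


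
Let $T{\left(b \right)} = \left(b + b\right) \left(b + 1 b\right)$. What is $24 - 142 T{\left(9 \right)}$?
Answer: $-45984$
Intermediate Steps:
$T{\left(b \right)} = 4 b^{2}$ ($T{\left(b \right)} = 2 b \left(b + b\right) = 2 b 2 b = 4 b^{2}$)
$24 - 142 T{\left(9 \right)} = 24 - 142 \cdot 4 \cdot 9^{2} = 24 - 142 \cdot 4 \cdot 81 = 24 - 46008 = -45984$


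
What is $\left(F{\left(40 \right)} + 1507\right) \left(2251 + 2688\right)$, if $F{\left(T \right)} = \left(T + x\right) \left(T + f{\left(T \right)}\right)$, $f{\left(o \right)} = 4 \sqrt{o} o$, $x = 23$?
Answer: $19889353 + 99570240 \sqrt{10} \approx 3.3476 \cdot 10^{8}$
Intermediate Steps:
$f{\left(o \right)} = 4 o^{\frac{3}{2}}$
$F{\left(T \right)} = \left(23 + T\right) \left(T + 4 T^{\frac{3}{2}}\right)$ ($F{\left(T \right)} = \left(T + 23\right) \left(T + 4 T^{\frac{3}{2}}\right) = \left(23 + T\right) \left(T + 4 T^{\frac{3}{2}}\right)$)
$\left(F{\left(40 \right)} + 1507\right) \left(2251 + 2688\right) = \left(\left(40^{2} + 4 \cdot 40^{\frac{5}{2}} + 23 \cdot 40 + 92 \cdot 40^{\frac{3}{2}}\right) + 1507\right) \left(2251 + 2688\right) = \left(\left(1600 + 4 \cdot 3200 \sqrt{10} + 920 + 92 \cdot 80 \sqrt{10}\right) + 1507\right) 4939 = \left(\left(1600 + 12800 \sqrt{10} + 920 + 7360 \sqrt{10}\right) + 1507\right) 4939 = \left(\left(2520 + 20160 \sqrt{10}\right) + 1507\right) 4939 = \left(4027 + 20160 \sqrt{10}\right) 4939 = 19889353 + 99570240 \sqrt{10}$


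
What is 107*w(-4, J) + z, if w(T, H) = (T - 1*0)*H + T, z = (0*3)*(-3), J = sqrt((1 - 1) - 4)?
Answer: -428 - 856*I ≈ -428.0 - 856.0*I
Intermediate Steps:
J = 2*I (J = sqrt(0 - 4) = sqrt(-4) = 2*I ≈ 2.0*I)
z = 0 (z = 0*(-3) = 0)
w(T, H) = T + H*T (w(T, H) = (T + 0)*H + T = T*H + T = H*T + T = T + H*T)
107*w(-4, J) + z = 107*(-4*(1 + 2*I)) + 0 = 107*(-4 - 8*I) + 0 = (-428 - 856*I) + 0 = -428 - 856*I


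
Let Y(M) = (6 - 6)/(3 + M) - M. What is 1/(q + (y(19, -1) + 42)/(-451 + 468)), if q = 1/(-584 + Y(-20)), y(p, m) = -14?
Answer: 9588/15775 ≈ 0.60780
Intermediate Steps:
Y(M) = -M (Y(M) = 0/(3 + M) - M = 0 - M = -M)
q = -1/564 (q = 1/(-584 - 1*(-20)) = 1/(-584 + 20) = 1/(-564) = -1/564 ≈ -0.0017731)
1/(q + (y(19, -1) + 42)/(-451 + 468)) = 1/(-1/564 + (-14 + 42)/(-451 + 468)) = 1/(-1/564 + 28/17) = 1/(15775/9588) = 9588/15775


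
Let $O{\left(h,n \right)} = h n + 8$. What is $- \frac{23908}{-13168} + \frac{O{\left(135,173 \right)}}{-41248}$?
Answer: $\frac{42407075}{33947104} \approx 1.2492$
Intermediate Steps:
$O{\left(h,n \right)} = 8 + h n$
$- \frac{23908}{-13168} + \frac{O{\left(135,173 \right)}}{-41248} = - \frac{23908}{-13168} + \frac{8 + 135 \cdot 173}{-41248} = \left(-23908\right) \left(- \frac{1}{13168}\right) + \left(8 + 23355\right) \left(- \frac{1}{41248}\right) = \frac{5977}{3292} + 23363 \left(- \frac{1}{41248}\right) = \frac{5977}{3292} - \frac{23363}{41248} = \frac{42407075}{33947104}$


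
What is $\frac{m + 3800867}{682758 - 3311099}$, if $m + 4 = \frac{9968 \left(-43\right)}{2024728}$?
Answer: $- \frac{961964163955}{665209452031} \approx -1.4461$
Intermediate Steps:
$m = - \frac{1065942}{253091}$ ($m = -4 + \frac{9968 \left(-43\right)}{2024728} = -4 - \frac{53578}{253091} = - \frac{1065942}{253091} \approx -4.2117$)
$\frac{m + 3800867}{682758 - 3311099} = \frac{- \frac{1065942}{253091} + 3800867}{682758 - 3311099} = \frac{961964163955}{253091 \left(-2628341\right)} = \frac{961964163955}{253091} \left(- \frac{1}{2628341}\right) = - \frac{961964163955}{665209452031}$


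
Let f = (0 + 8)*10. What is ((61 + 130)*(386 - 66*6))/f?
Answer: -191/8 ≈ -23.875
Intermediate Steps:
f = 80 (f = 8*10 = 80)
((61 + 130)*(386 - 66*6))/f = ((61 + 130)*(386 - 66*6))/80 = (191*(386 - 396))*(1/80) = (191*(-10))*(1/80) = -1910*1/80 = -191/8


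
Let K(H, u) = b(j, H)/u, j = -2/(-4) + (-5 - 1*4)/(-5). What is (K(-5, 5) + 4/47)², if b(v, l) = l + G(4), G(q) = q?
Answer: 729/55225 ≈ 0.013201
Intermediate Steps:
j = 23/10 (j = -2*(-¼) + (-5 - 4)*(-⅕) = ½ - 9*(-⅕) = ½ + 9/5 = 23/10 ≈ 2.3000)
b(v, l) = 4 + l (b(v, l) = l + 4 = 4 + l)
K(H, u) = (4 + H)/u
(K(-5, 5) + 4/47)² = ((4 - 5)/5 + 4/47)² = ((⅕)*(-1) + 4*(1/47))² = (-⅕ + 4/47)² = (-27/235)² = 729/55225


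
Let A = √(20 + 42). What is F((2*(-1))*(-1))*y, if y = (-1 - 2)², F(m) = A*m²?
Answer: 36*√62 ≈ 283.46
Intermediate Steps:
A = √62 ≈ 7.8740
F(m) = √62*m²
y = 9 (y = (-3)² = 9)
F((2*(-1))*(-1))*y = (√62*((2*(-1))*(-1))²)*9 = (√62*(-2*(-1))²)*9 = (√62*2²)*9 = (√62*4)*9 = (4*√62)*9 = 36*√62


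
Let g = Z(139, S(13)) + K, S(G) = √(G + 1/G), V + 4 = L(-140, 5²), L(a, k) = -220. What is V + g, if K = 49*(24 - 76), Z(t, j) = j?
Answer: -2772 + √2210/13 ≈ -2768.4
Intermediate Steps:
V = -224 (V = -4 - 220 = -224)
K = -2548 (K = 49*(-52) = -2548)
g = -2548 + √2210/13 (g = √(13 + 1/13) - 2548 = √(170/13) - 2548 = √2210/13 - 2548 = -2548 + √2210/13 ≈ -2544.4)
V + g = -224 + (-2548 + √2210/13) = -2772 + √2210/13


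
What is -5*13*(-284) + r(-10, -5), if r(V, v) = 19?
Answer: 18479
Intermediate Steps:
-5*13*(-284) + r(-10, -5) = -5*13*(-284) + 19 = -65*(-284) + 19 = 18460 + 19 = 18479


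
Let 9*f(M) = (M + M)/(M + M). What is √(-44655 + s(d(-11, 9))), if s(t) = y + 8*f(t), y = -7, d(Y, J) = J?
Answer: 5*I*√16078/3 ≈ 211.33*I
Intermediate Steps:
f(M) = ⅑ (f(M) = ((M + M)/(M + M))/9 = ((2*M)/((2*M)))/9 = ((2*M)*(1/(2*M)))/9 = (⅑)*1 = ⅑)
s(t) = -55/9 (s(t) = -7 + 8*(⅑) = -7 + 8/9 = -55/9)
√(-44655 + s(d(-11, 9))) = √(-44655 - 55/9) = √(-401950/9) = 5*I*√16078/3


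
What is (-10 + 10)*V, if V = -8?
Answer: 0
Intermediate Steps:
(-10 + 10)*V = (-10 + 10)*(-8) = 0*(-8) = 0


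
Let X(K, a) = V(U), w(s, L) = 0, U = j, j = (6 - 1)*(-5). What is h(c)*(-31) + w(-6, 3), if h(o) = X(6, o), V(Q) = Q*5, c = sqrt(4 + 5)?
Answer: 3875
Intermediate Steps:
c = 3 (c = sqrt(9) = 3)
j = -25 (j = 5*(-5) = -25)
U = -25
V(Q) = 5*Q
X(K, a) = -125 (X(K, a) = 5*(-25) = -125)
h(o) = -125
h(c)*(-31) + w(-6, 3) = -125*(-31) + 0 = 3875 + 0 = 3875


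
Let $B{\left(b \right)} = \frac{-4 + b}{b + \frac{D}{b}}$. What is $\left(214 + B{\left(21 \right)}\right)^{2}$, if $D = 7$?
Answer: $\frac{188980009}{4096} \approx 46138.0$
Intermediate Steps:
$B{\left(b \right)} = \frac{-4 + b}{b + \frac{7}{b}}$
$\left(214 + B{\left(21 \right)}\right)^{2} = \left(214 + \frac{21 \left(-4 + 21\right)}{7 + 21^{2}}\right)^{2} = \left(214 + 21 \frac{1}{7 + 441} \cdot 17\right)^{2} = \left(214 + 21 \cdot \frac{1}{448} \cdot 17\right)^{2} = \left(214 + \frac{51}{64}\right)^{2} = \left(\frac{13747}{64}\right)^{2} = \frac{188980009}{4096}$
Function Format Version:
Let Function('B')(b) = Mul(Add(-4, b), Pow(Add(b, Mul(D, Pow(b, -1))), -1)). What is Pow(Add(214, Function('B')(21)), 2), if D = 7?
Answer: Rational(188980009, 4096) ≈ 46138.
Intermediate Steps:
Function('B')(b) = Mul(Pow(Add(b, Mul(7, Pow(b, -1))), -1), Add(-4, b)) (Function('B')(b) = Mul(Add(-4, b), Pow(Add(b, Mul(7, Pow(b, -1))), -1)) = Mul(Pow(Add(b, Mul(7, Pow(b, -1))), -1), Add(-4, b)))
Pow(Add(214, Function('B')(21)), 2) = Pow(Add(214, Mul(21, Pow(Add(7, Pow(21, 2)), -1), Add(-4, 21))), 2) = Pow(Add(214, Mul(21, Pow(Add(7, 441), -1), 17)), 2) = Pow(Add(214, Mul(21, Pow(448, -1), 17)), 2) = Pow(Add(214, Mul(21, Rational(1, 448), 17)), 2) = Pow(Add(214, Rational(51, 64)), 2) = Pow(Rational(13747, 64), 2) = Rational(188980009, 4096)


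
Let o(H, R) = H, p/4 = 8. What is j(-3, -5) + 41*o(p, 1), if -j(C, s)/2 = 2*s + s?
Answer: 1342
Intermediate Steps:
p = 32 (p = 4*8 = 32)
j(C, s) = -6*s (j(C, s) = -2*(2*s + s) = -6*s)
j(-3, -5) + 41*o(p, 1) = -6*(-5) + 41*32 = 30 + 1312 = 1342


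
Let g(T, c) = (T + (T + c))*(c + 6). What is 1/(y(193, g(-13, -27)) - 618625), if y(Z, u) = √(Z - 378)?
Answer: -123725/76539378162 - I*√185/382696890810 ≈ -1.6165e-6 - 3.5541e-11*I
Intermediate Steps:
g(T, c) = (6 + c)*(c + 2*T) (g(T, c) = (c + 2*T)*(6 + c) = (6 + c)*(c + 2*T))
y(Z, u) = √(-378 + Z)
1/(y(193, g(-13, -27)) - 618625) = 1/(√(-378 + 193) - 618625) = 1/(√(-185) - 618625) = 1/(I*√185 - 618625) = 1/(-618625 + I*√185)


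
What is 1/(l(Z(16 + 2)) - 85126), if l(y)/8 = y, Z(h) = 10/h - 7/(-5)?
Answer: -45/3829966 ≈ -1.1749e-5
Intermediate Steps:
Z(h) = 7/5 + 10/h (Z(h) = 10/h - 7*(-⅕) = 10/h + 7/5 = 7/5 + 10/h)
l(y) = 8*y
1/(l(Z(16 + 2)) - 85126) = 1/(8*(7/5 + 10/(16 + 2)) - 85126) = 1/(8*(7/5 + 10/18) - 85126) = 1/(8*(7/5 + 10*(1/18)) - 85126) = 1/(8*(7/5 + 5/9) - 85126) = 1/(8*(88/45) - 85126) = 1/(704/45 - 85126) = 1/(-3829966/45) = -45/3829966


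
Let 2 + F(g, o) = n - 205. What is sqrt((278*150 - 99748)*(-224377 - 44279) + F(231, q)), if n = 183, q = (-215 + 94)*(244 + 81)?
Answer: 6*sqrt(433192874) ≈ 1.2488e+5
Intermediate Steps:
q = -39325 (q = -121*325 = -39325)
F(g, o) = -24 (F(g, o) = -2 + (183 - 205) = -2 - 22 = -24)
sqrt((278*150 - 99748)*(-224377 - 44279) + F(231, q)) = sqrt((278*150 - 99748)*(-224377 - 44279) - 24) = sqrt((41700 - 99748)*(-268656) - 24) = sqrt(-58048*(-268656) - 24) = sqrt(15594943488 - 24) = sqrt(15594943464) = 6*sqrt(433192874)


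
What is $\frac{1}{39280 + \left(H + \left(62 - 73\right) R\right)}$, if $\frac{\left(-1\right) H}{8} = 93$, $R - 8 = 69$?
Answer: $\frac{1}{37689} \approx 2.6533 \cdot 10^{-5}$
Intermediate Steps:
$R = 77$ ($R = 8 + 69 = 77$)
$H = -744$ ($H = \left(-8\right) 93 = -744$)
$\frac{1}{39280 + \left(H + \left(62 - 73\right) R\right)} = \frac{1}{39280 + \left(-744 + \left(62 - 73\right) 77\right)} = \frac{1}{39280 - 1591} = \frac{1}{37689}$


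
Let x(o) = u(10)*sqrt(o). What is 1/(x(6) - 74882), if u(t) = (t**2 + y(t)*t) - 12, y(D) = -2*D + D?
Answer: -37441/2803656530 + 3*sqrt(6)/1401828265 ≈ -1.3349e-5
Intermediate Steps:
y(D) = -D
u(t) = -12 (u(t) = (t**2 + (-t)*t) - 12 = (t**2 - t**2) - 12 = 0 - 12 = -12)
x(o) = -12*sqrt(o)
1/(x(6) - 74882) = 1/(-12*sqrt(6) - 74882) = 1/(-74882 - 12*sqrt(6))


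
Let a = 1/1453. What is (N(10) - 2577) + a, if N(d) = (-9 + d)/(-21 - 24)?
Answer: -168498553/65385 ≈ -2577.0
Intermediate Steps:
N(d) = ⅕ - d/45 (N(d) = (-9 + d)/(-45) = (-9 + d)*(-1/45) = ⅕ - d/45)
a = 1/1453 ≈ 0.00068823
(N(10) - 2577) + a = ((⅕ - 1/45*10) - 2577) + 1/1453 = ((⅕ - 2/9) - 2577) + 1/1453 = (-1/45 - 2577) + 1/1453 = -115966/45 + 1/1453 = -168498553/65385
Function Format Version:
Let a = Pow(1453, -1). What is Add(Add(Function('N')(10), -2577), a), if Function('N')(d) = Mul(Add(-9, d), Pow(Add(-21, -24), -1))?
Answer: Rational(-168498553, 65385) ≈ -2577.0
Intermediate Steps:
Function('N')(d) = Add(Rational(1, 5), Mul(Rational(-1, 45), d)) (Function('N')(d) = Mul(Add(-9, d), Pow(-45, -1)) = Mul(Add(-9, d), Rational(-1, 45)) = Add(Rational(1, 5), Mul(Rational(-1, 45), d)))
a = Rational(1, 1453) ≈ 0.00068823
Add(Add(Function('N')(10), -2577), a) = Add(Add(Add(Rational(1, 5), Mul(Rational(-1, 45), 10)), -2577), Rational(1, 1453)) = Add(Add(Add(Rational(1, 5), Rational(-2, 9)), -2577), Rational(1, 1453)) = Add(Add(Rational(-1, 45), -2577), Rational(1, 1453)) = Add(Rational(-115966, 45), Rational(1, 1453)) = Rational(-168498553, 65385)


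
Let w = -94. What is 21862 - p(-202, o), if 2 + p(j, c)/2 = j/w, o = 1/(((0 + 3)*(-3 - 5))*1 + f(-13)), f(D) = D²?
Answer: 1027500/47 ≈ 21862.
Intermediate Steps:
o = 1/145 (o = 1/(((0 + 3)*(-3 - 5))*1 + (-13)²) = 1/((3*(-8))*1 + 169) = 1/(-24*1 + 169) = 1/(-24 + 169) = 1/145 ≈ 0.0068966)
p(j, c) = -4 - j/47 (p(j, c) = -4 + 2*(j/(-94)) = -4 + 2*(j*(-1/94)) = -4 + 2*(-j/94) = -4 - j/47)
21862 - p(-202, o) = 21862 - (-4 - 1/47*(-202)) = 21862 - (-4 + 202/47) = 21862 - 1*14/47 = 21862 - 14/47 = 1027500/47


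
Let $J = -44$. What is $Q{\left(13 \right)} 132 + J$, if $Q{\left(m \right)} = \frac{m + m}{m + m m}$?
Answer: $- \frac{176}{7} \approx -25.143$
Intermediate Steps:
$Q{\left(m \right)} = \frac{2 m}{m + m^{2}}$
$Q{\left(13 \right)} 132 + J = \frac{2}{1 + 13} \cdot 132 - 44 = \frac{2}{14} \cdot 132 - 44 = 2 \cdot \frac{1}{14} \cdot 132 - 44 = \frac{1}{7} \cdot 132 - 44 = \frac{132}{7} - 44 = - \frac{176}{7}$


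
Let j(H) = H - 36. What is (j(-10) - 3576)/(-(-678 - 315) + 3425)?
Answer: -1811/2209 ≈ -0.81983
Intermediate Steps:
j(H) = -36 + H
(j(-10) - 3576)/(-(-678 - 315) + 3425) = ((-36 - 10) - 3576)/(-(-678 - 315) + 3425) = (-46 - 3576)/(-1*(-993) + 3425) = -3622/(993 + 3425) = -3622/4418 = -3622*1/4418 = -1811/2209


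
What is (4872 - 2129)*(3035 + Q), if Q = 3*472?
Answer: 12209093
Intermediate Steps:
Q = 1416
(4872 - 2129)*(3035 + Q) = (4872 - 2129)*(3035 + 1416) = 2743*4451 = 12209093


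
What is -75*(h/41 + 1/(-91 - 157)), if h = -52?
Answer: 970275/10168 ≈ 95.424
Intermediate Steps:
-75*(h/41 + 1/(-91 - 157)) = -75*(-52/41 + 1/(-91 - 157)) = -75*(-52*1/41 + 1/(-248)) = -75*(-52/41 - 1/248) = -75*(-12937/10168) = 970275/10168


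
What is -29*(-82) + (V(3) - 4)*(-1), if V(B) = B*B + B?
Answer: 2370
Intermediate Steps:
V(B) = B + B² (V(B) = B² + B = B + B²)
-29*(-82) + (V(3) - 4)*(-1) = -29*(-82) + (3*(1 + 3) - 4)*(-1) = 2378 + (3*4 - 4)*(-1) = 2378 + (12 - 4)*(-1) = 2378 + 8*(-1) = 2378 - 8 = 2370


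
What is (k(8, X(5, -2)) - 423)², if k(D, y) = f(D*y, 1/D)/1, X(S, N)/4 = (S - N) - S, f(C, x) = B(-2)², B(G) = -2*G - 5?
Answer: 178084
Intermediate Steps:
B(G) = -5 - 2*G
f(C, x) = 1 (f(C, x) = (-5 - 2*(-2))² = (-5 + 4)² = (-1)² = 1)
X(S, N) = -4*N (X(S, N) = 4*((S - N) - S) = 4*(-N) = -4*N)
k(D, y) = 1 (k(D, y) = 1/1 = 1*1 = 1)
(k(8, X(5, -2)) - 423)² = (1 - 423)² = (-422)² = 178084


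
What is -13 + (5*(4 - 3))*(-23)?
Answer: -128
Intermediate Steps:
-13 + (5*(4 - 3))*(-23) = -13 + (5*1)*(-23) = -13 + 5*(-23) = -13 - 115 = -128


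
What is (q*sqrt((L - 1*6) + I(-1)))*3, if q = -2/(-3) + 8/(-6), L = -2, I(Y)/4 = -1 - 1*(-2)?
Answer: -4*I ≈ -4.0*I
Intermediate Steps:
I(Y) = 4 (I(Y) = 4*(-1 - 1*(-2)) = 4*(-1 + 2) = 4*1 = 4)
q = -2/3 (q = -2*(-1/3) + 8*(-1/6) = 2/3 - 4/3 = -2/3 ≈ -0.66667)
(q*sqrt((L - 1*6) + I(-1)))*3 = -2*sqrt((-2 - 1*6) + 4)/3*3 = -2*sqrt((-2 - 6) + 4)/3*3 = -2*sqrt(-8 + 4)/3*3 = -4*I/3*3 = -4*I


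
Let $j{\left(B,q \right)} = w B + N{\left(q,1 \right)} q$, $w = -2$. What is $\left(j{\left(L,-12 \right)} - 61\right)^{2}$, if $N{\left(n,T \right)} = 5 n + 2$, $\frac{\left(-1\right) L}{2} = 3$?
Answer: $418609$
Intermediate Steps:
$L = -6$ ($L = \left(-2\right) 3 = -6$)
$N{\left(n,T \right)} = 2 + 5 n$
$j{\left(B,q \right)} = - 2 B + q \left(2 + 5 q\right)$ ($j{\left(B,q \right)} = - 2 B + \left(2 + 5 q\right) q = - 2 B + q \left(2 + 5 q\right)$)
$\left(j{\left(L,-12 \right)} - 61\right)^{2} = \left(\left(\left(-2\right) \left(-6\right) - 12 \left(2 + 5 \left(-12\right)\right)\right) - 61\right)^{2} = \left(\left(12 - 12 \left(2 - 60\right)\right) - 61\right)^{2} = \left(\left(12 - -696\right) - 61\right)^{2} = \left(\left(12 + 696\right) - 61\right)^{2} = \left(708 - 61\right)^{2} = 647^{2} = 418609$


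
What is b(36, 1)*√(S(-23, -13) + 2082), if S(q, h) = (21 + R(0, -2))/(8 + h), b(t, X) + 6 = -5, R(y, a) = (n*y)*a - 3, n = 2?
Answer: -22*√12990/5 ≈ -501.48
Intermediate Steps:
R(y, a) = -3 + 2*a*y (R(y, a) = (2*y)*a - 3 = 2*a*y - 3 = -3 + 2*a*y)
b(t, X) = -11 (b(t, X) = -6 - 5 = -11)
S(q, h) = 18/(8 + h) (S(q, h) = (21 + (-3 + 2*(-2)*0))/(8 + h) = (21 + (-3 + 0))/(8 + h) = (21 - 3)/(8 + h) = 18/(8 + h))
b(36, 1)*√(S(-23, -13) + 2082) = -11*√(18/(8 - 13) + 2082) = -11*√(18/(-5) + 2082) = -11*√(18*(-⅕) + 2082) = -11*√(-18/5 + 2082) = -22*√12990/5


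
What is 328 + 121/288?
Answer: 94585/288 ≈ 328.42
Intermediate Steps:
328 + 121/288 = 94585/288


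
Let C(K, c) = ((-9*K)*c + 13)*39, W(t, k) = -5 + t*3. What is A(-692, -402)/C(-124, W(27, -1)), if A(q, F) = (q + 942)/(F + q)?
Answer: -125/1809657057 ≈ -6.9074e-8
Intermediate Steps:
W(t, k) = -5 + 3*t
A(q, F) = (942 + q)/(F + q)
C(K, c) = 507 - 351*K*c (C(K, c) = (-9*K*c + 13)*39 = (13 - 9*K*c)*39 = 507 - 351*K*c)
A(-692, -402)/C(-124, W(27, -1)) = ((942 - 692)/(-402 - 692))/(507 - 351*(-124)*(-5 + 3*27)) = (250/(-1094))/(507 - 351*(-124)*(-5 + 81)) = (-1/1094*250)/(507 - 351*(-124)*76) = -125/(547*(507 + 3307824)) = -125/547/3308331 = -125/547*1/3308331 = -125/1809657057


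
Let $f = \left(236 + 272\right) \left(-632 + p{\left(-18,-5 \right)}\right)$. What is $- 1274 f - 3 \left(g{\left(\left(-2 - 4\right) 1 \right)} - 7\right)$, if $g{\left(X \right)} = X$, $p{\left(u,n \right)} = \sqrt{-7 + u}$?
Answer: $409025383 - 3235960 i \approx 4.0903 \cdot 10^{8} - 3.236 \cdot 10^{6} i$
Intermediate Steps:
$f = -321056 + 2540 i$ ($f = \left(236 + 272\right) \left(-632 + \sqrt{-7 - 18}\right) = 508 \left(-632 + \sqrt{-25}\right) = 508 \left(-632 + 5 i\right) = -321056 + 2540 i \approx -3.2106 \cdot 10^{5} + 2540.0 i$)
$- 1274 f - 3 \left(g{\left(\left(-2 - 4\right) 1 \right)} - 7\right) = - 1274 \left(-321056 + 2540 i\right) - 3 \left(\left(-2 - 4\right) 1 - 7\right) = \left(409025344 - 3235960 i\right) - 3 \left(\left(-6\right) 1 - 7\right) = \left(409025344 - 3235960 i\right) - 3 \left(-6 - 7\right) = \left(409025344 - 3235960 i\right) - -39 = \left(409025344 - 3235960 i\right) + 39 = 409025383 - 3235960 i$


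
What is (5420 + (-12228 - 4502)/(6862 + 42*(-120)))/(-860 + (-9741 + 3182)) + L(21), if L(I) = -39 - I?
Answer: -136817265/2252903 ≈ -60.729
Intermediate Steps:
(5420 + (-12228 - 4502)/(6862 + 42*(-120)))/(-860 + (-9741 + 3182)) + L(21) = (5420 + (-12228 - 4502)/(6862 + 42*(-120)))/(-860 + (-9741 + 3182)) + (-39 - 1*21) = (5420 - 16730/(6862 - 5040))/(-860 - 6559) + (-39 - 21) = (5420 - 16730/1822)/(-7419) - 60 = (5420 - 16730*1/1822)*(-1/7419) - 60 = (5420 - 8365/911)*(-1/7419) - 60 = (4929255/911)*(-1/7419) - 60 = -1643085/2252903 - 60 = -136817265/2252903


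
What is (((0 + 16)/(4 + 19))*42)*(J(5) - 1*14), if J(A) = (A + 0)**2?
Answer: 7392/23 ≈ 321.39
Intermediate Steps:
J(A) = A**2
(((0 + 16)/(4 + 19))*42)*(J(5) - 1*14) = (((0 + 16)/(4 + 19))*42)*(5**2 - 1*14) = ((16/23)*42)*(25 - 14) = ((16*(1/23))*42)*11 = ((16/23)*42)*11 = (672/23)*11 = 7392/23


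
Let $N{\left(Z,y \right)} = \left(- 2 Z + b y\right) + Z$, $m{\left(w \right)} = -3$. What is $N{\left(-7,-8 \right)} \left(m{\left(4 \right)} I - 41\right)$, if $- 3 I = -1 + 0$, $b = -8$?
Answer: $-2982$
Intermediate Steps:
$I = \frac{1}{3}$ ($I = - \frac{-1 + 0}{3} = \left(- \frac{1}{3}\right) \left(-1\right) = \frac{1}{3} \approx 0.33333$)
$N{\left(Z,y \right)} = - Z - 8 y$ ($N{\left(Z,y \right)} = \left(- 2 Z - 8 y\right) + Z = \left(- 8 y - 2 Z\right) + Z = - Z - 8 y$)
$N{\left(-7,-8 \right)} \left(m{\left(4 \right)} I - 41\right) = \left(\left(-1\right) \left(-7\right) - -64\right) \left(\left(-3\right) \frac{1}{3} - 41\right) = \left(7 + 64\right) \left(-1 - 41\right) = 71 \left(-42\right) = -2982$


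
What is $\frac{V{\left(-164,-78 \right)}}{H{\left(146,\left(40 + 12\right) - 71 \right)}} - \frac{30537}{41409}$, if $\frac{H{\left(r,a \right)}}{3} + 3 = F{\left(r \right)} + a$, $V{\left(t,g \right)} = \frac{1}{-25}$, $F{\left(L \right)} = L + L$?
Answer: $- \frac{68712851}{93170250} \approx -0.7375$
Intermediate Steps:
$F{\left(L \right)} = 2 L$
$V{\left(t,g \right)} = - \frac{1}{25}$
$H{\left(r,a \right)} = -9 + 3 a + 6 r$ ($H{\left(r,a \right)} = -9 + 3 \left(2 r + a\right) = -9 + 3 \left(a + 2 r\right) = -9 + \left(3 a + 6 r\right) = -9 + 3 a + 6 r$)
$\frac{V{\left(-164,-78 \right)}}{H{\left(146,\left(40 + 12\right) - 71 \right)}} - \frac{30537}{41409} = - \frac{1}{25 \left(-9 + 3 \left(\left(40 + 12\right) - 71\right) + 6 \cdot 146\right)} - \frac{30537}{41409} = - \frac{1}{25 \left(-9 + 3 \left(52 - 71\right) + 876\right)} - \frac{3393}{4601} = - \frac{1}{25 \left(-9 + 3 \left(-19\right) + 876\right)} - \frac{3393}{4601} = - \frac{1}{25 \left(-9 - 57 + 876\right)} - \frac{3393}{4601} = - \frac{1}{25 \cdot 810} - \frac{3393}{4601} = \left(- \frac{1}{25}\right) \frac{1}{810} - \frac{3393}{4601} = - \frac{1}{20250} - \frac{3393}{4601} = - \frac{68712851}{93170250}$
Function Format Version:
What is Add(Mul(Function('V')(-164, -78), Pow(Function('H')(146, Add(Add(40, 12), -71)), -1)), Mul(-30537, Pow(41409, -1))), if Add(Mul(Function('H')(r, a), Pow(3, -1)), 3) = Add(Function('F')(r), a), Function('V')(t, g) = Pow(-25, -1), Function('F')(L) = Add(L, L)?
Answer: Rational(-68712851, 93170250) ≈ -0.73750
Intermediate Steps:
Function('F')(L) = Mul(2, L)
Function('V')(t, g) = Rational(-1, 25)
Function('H')(r, a) = Add(-9, Mul(3, a), Mul(6, r)) (Function('H')(r, a) = Add(-9, Mul(3, Add(Mul(2, r), a))) = Add(-9, Mul(3, Add(a, Mul(2, r)))) = Add(-9, Add(Mul(3, a), Mul(6, r))) = Add(-9, Mul(3, a), Mul(6, r)))
Add(Mul(Function('V')(-164, -78), Pow(Function('H')(146, Add(Add(40, 12), -71)), -1)), Mul(-30537, Pow(41409, -1))) = Add(Mul(Rational(-1, 25), Pow(Add(-9, Mul(3, Add(Add(40, 12), -71)), Mul(6, 146)), -1)), Mul(-30537, Pow(41409, -1))) = Add(Mul(Rational(-1, 25), Pow(Add(-9, Mul(3, Add(52, -71)), 876), -1)), Mul(-30537, Rational(1, 41409))) = Add(Mul(Rational(-1, 25), Pow(Add(-9, Mul(3, -19), 876), -1)), Rational(-3393, 4601)) = Add(Mul(Rational(-1, 25), Pow(Add(-9, -57, 876), -1)), Rational(-3393, 4601)) = Add(Mul(Rational(-1, 25), Pow(810, -1)), Rational(-3393, 4601)) = Add(Mul(Rational(-1, 25), Rational(1, 810)), Rational(-3393, 4601)) = Add(Rational(-1, 20250), Rational(-3393, 4601)) = Rational(-68712851, 93170250)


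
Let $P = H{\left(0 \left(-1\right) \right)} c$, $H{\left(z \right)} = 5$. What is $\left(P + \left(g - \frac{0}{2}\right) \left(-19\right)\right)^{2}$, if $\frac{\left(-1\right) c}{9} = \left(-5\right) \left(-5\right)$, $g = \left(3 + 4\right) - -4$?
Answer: $1779556$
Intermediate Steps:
$g = 11$ ($g = 7 + 4 = 11$)
$c = -225$ ($c = - 9 \left(\left(-5\right) \left(-5\right)\right) = \left(-9\right) 25 = -225$)
$P = -1125$ ($P = 5 \left(-225\right) = -1125$)
$\left(P + \left(g - \frac{0}{2}\right) \left(-19\right)\right)^{2} = \left(-1125 + \left(11 - \frac{0}{2}\right) \left(-19\right)\right)^{2} = \left(-1125 + \left(11 - 0 \cdot \frac{1}{2}\right) \left(-19\right)\right)^{2} = \left(-1125 + \left(11 - 0\right) \left(-19\right)\right)^{2} = \left(-1125 + \left(11 + 0\right) \left(-19\right)\right)^{2} = \left(-1125 + 11 \left(-19\right)\right)^{2} = \left(-1125 - 209\right)^{2} = \left(-1334\right)^{2} = 1779556$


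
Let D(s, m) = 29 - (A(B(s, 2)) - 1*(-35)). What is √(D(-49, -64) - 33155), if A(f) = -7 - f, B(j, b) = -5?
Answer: I*√33159 ≈ 182.1*I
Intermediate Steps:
D(s, m) = -4 (D(s, m) = 29 - ((-7 - 1*(-5)) - 1*(-35)) = 29 - ((-7 + 5) + 35) = 29 - (-2 + 35) = 29 - 1*33 = 29 - 33 = -4)
√(D(-49, -64) - 33155) = √(-4 - 33155) = √(-33159) = I*√33159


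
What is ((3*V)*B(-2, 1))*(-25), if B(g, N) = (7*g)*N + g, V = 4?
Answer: 4800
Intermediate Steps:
B(g, N) = g + 7*N*g (B(g, N) = 7*N*g + g = g + 7*N*g)
((3*V)*B(-2, 1))*(-25) = ((3*4)*(-2*(1 + 7*1)))*(-25) = (12*(-2*(1 + 7)))*(-25) = (12*(-2*8))*(-25) = (12*(-16))*(-25) = -192*(-25) = 4800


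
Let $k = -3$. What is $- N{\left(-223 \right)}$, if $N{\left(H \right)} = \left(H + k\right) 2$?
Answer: $452$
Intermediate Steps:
$N{\left(H \right)} = -6 + 2 H$ ($N{\left(H \right)} = \left(H - 3\right) 2 = \left(-3 + H\right) 2 = -6 + 2 H$)
$- N{\left(-223 \right)} = - (-6 + 2 \left(-223\right)) = - (-6 - 446) = \left(-1\right) \left(-452\right) = 452$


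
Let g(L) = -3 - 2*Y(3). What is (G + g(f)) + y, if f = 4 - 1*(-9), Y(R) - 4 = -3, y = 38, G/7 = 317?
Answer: 2252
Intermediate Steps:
G = 2219 (G = 7*317 = 2219)
Y(R) = 1 (Y(R) = 4 - 3 = 1)
f = 13 (f = 4 + 9 = 13)
g(L) = -5 (g(L) = -3 - 2*1 = -3 - 2 = -5)
(G + g(f)) + y = (2219 - 5) + 38 = 2214 + 38 = 2252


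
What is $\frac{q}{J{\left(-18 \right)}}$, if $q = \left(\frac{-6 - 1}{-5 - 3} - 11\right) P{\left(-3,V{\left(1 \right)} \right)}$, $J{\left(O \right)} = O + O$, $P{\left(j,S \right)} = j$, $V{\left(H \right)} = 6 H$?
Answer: $- \frac{27}{32} \approx -0.84375$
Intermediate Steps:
$J{\left(O \right)} = 2 O$
$q = \frac{243}{8}$ ($q = \left(\frac{-6 - 1}{-5 - 3} - 11\right) \left(-3\right) = \left(- \frac{7}{-8} - 11\right) \left(-3\right) = \left(\left(-7\right) \left(- \frac{1}{8}\right) - 11\right) \left(-3\right) = \left(\frac{7}{8} - 11\right) \left(-3\right) = \left(- \frac{81}{8}\right) \left(-3\right) = \frac{243}{8} \approx 30.375$)
$\frac{q}{J{\left(-18 \right)}} = \frac{243}{8 \cdot 2 \left(-18\right)} = \frac{243}{8 \left(-36\right)} = \frac{243}{8} \left(- \frac{1}{36}\right) = - \frac{27}{32}$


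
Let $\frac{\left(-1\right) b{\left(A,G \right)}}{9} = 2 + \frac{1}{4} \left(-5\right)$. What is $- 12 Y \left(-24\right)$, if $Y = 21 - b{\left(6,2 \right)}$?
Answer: $7992$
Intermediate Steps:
$b{\left(A,G \right)} = - \frac{27}{4}$ ($b{\left(A,G \right)} = - 9 \left(2 + \frac{1}{4} \left(-5\right)\right) = - 9 \left(2 - \frac{5}{4}\right) = \left(-9\right) \frac{3}{4} = - \frac{27}{4}$)
$Y = \frac{111}{4}$ ($Y = 21 - - \frac{27}{4} = 21 + \frac{27}{4} = \frac{111}{4} \approx 27.75$)
$- 12 Y \left(-24\right) = \left(-12\right) \frac{111}{4} \left(-24\right) = \left(-333\right) \left(-24\right) = 7992$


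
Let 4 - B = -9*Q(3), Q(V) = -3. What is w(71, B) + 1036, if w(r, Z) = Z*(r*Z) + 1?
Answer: 38596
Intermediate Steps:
B = -23 (B = 4 - (-9)*(-3) = 4 - 1*27 = 4 - 27 = -23)
w(r, Z) = 1 + r*Z² (w(r, Z) = Z*(Z*r) + 1 = r*Z² + 1 = 1 + r*Z²)
w(71, B) + 1036 = (1 + 71*(-23)²) + 1036 = (1 + 71*529) + 1036 = (1 + 37559) + 1036 = 37560 + 1036 = 38596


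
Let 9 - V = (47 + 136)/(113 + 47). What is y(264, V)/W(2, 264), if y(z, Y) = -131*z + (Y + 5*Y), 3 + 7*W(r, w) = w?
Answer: -6446881/6960 ≈ -926.28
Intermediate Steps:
W(r, w) = -3/7 + w/7
V = 1257/160 (V = 9 - (47 + 136)/(113 + 47) = 9 - 183/160 = 1257/160 ≈ 7.8562)
y(z, Y) = -131*z + 6*Y
y(264, V)/W(2, 264) = (-131*264 + 6*(1257/160))/(-3/7 + (⅐)*264) = (-34584 + 3771/80)/(-3/7 + 264/7) = -2762949/(80*261/7) = -2762949/80*7/261 = -6446881/6960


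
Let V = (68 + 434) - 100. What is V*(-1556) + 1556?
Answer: -623956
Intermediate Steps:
V = 402 (V = 502 - 100 = 402)
V*(-1556) + 1556 = 402*(-1556) + 1556 = -625512 + 1556 = -623956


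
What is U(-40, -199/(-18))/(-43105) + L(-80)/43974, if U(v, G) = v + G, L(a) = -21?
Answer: 26257/135392805 ≈ 0.00019393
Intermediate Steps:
U(v, G) = G + v
U(-40, -199/(-18))/(-43105) + L(-80)/43974 = (-199/(-18) - 40)/(-43105) - 21/43974 = (-199*(-1/18) - 40)*(-1/43105) - 21*1/43974 = (199/18 - 40)*(-1/43105) - 1/2094 = -521/18*(-1/43105) - 1/2094 = 521/775890 - 1/2094 = 26257/135392805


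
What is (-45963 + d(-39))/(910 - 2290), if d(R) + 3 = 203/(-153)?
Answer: 7033001/211140 ≈ 33.310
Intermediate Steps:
d(R) = -662/153 (d(R) = -3 + 203/(-153) = -3 + 203*(-1/153) = -3 - 203/153 = -662/153)
(-45963 + d(-39))/(910 - 2290) = (-45963 - 662/153)/(910 - 2290) = -7033001/153/(-1380) = -7033001/153*(-1/1380) = 7033001/211140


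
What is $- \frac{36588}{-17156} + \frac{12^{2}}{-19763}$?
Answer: $\frac{180154545}{84763507} \approx 2.1254$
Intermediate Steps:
$- \frac{36588}{-17156} + \frac{12^{2}}{-19763} = \left(-36588\right) \left(- \frac{1}{17156}\right) + 144 \left(- \frac{1}{19763}\right) = \frac{9147}{4289} - \frac{144}{19763} = \frac{180154545}{84763507}$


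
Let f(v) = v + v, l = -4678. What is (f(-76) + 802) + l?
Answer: -4028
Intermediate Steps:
f(v) = 2*v
(f(-76) + 802) + l = (2*(-76) + 802) - 4678 = (-152 + 802) - 4678 = 650 - 4678 = -4028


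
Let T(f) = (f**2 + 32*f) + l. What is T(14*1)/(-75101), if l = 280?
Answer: -924/75101 ≈ -0.012303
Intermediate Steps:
T(f) = 280 + f**2 + 32*f (T(f) = (f**2 + 32*f) + 280 = 280 + f**2 + 32*f)
T(14*1)/(-75101) = (280 + (14*1)**2 + 32*(14*1))/(-75101) = (280 + 14**2 + 32*14)*(-1/75101) = (280 + 196 + 448)*(-1/75101) = 924*(-1/75101) = -924/75101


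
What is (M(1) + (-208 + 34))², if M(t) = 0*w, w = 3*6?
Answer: 30276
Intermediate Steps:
w = 18
M(t) = 0 (M(t) = 0*18 = 0)
(M(1) + (-208 + 34))² = (0 + (-208 + 34))² = (0 - 174)² = (-174)² = 30276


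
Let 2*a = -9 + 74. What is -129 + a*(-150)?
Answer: -5004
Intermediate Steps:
a = 65/2 (a = (-9 + 74)/2 = (1/2)*65 = 65/2 ≈ 32.500)
-129 + a*(-150) = -129 + (65/2)*(-150) = -129 - 4875 = -5004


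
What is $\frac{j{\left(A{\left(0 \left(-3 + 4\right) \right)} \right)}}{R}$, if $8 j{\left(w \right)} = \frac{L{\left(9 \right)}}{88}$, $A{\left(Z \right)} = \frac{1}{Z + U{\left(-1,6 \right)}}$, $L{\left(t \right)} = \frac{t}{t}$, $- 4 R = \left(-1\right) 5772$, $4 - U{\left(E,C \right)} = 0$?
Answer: $\frac{1}{1015872} \approx 9.8438 \cdot 10^{-7}$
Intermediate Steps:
$U{\left(E,C \right)} = 4$ ($U{\left(E,C \right)} = 4 - 0 = 4 + 0 = 4$)
$R = 1443$ ($R = - \frac{\left(-1\right) 5772}{4} = \left(- \frac{1}{4}\right) \left(-5772\right) = 1443$)
$L{\left(t \right)} = 1$
$A{\left(Z \right)} = \frac{1}{4 + Z}$ ($A{\left(Z \right)} = \frac{1}{Z + 4} = \frac{1}{4 + Z}$)
$j{\left(w \right)} = \frac{1}{704}$ ($j{\left(w \right)} = \frac{1 \cdot \frac{1}{88}}{8} = \frac{1}{8} \cdot \frac{1}{88} = \frac{1}{704}$)
$\frac{j{\left(A{\left(0 \left(-3 + 4\right) \right)} \right)}}{R} = \frac{1}{704 \cdot 1443} = \frac{1}{704} \cdot \frac{1}{1443} = \frac{1}{1015872}$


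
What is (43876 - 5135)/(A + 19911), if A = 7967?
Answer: 38741/27878 ≈ 1.3897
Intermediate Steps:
(43876 - 5135)/(A + 19911) = (43876 - 5135)/(7967 + 19911) = 38741/27878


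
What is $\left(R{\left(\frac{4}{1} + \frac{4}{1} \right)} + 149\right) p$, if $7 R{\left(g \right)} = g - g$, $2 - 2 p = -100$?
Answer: $7599$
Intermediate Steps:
$p = 51$ ($p = 1 - -50 = 1 + 50 = 51$)
$R{\left(g \right)} = 0$ ($R{\left(g \right)} = \frac{g - g}{7} = \frac{1}{7} \cdot 0 = 0$)
$\left(R{\left(\frac{4}{1} + \frac{4}{1} \right)} + 149\right) p = \left(0 + 149\right) 51 = 149 \cdot 51 = 7599$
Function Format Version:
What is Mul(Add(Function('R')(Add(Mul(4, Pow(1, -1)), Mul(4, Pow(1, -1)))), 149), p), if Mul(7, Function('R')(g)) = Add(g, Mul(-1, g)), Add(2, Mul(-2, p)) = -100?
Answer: 7599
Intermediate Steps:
p = 51 (p = Add(1, Mul(Rational(-1, 2), -100)) = Add(1, 50) = 51)
Function('R')(g) = 0 (Function('R')(g) = Mul(Rational(1, 7), Add(g, Mul(-1, g))) = Mul(Rational(1, 7), 0) = 0)
Mul(Add(Function('R')(Add(Mul(4, Pow(1, -1)), Mul(4, Pow(1, -1)))), 149), p) = Mul(Add(0, 149), 51) = Mul(149, 51) = 7599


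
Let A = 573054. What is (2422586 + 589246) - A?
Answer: 2438778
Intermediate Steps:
(2422586 + 589246) - A = (2422586 + 589246) - 1*573054 = 3011832 - 573054 = 2438778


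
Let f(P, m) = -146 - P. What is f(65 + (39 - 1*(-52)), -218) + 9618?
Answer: 9316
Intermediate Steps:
f(65 + (39 - 1*(-52)), -218) + 9618 = (-146 - (65 + (39 - 1*(-52)))) + 9618 = (-146 - (65 + (39 + 52))) + 9618 = (-146 - (65 + 91)) + 9618 = (-146 - 1*156) + 9618 = (-146 - 156) + 9618 = -302 + 9618 = 9316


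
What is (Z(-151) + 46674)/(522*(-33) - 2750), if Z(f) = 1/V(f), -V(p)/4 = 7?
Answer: -1306871/559328 ≈ -2.3365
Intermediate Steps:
V(p) = -28 (V(p) = -4*7 = -28)
Z(f) = -1/28 (Z(f) = 1/(-28) = -1/28)
(Z(-151) + 46674)/(522*(-33) - 2750) = (-1/28 + 46674)/(522*(-33) - 2750) = 1306871/(28*(-17226 - 2750)) = (1306871/28)/(-19976) = (1306871/28)*(-1/19976) = -1306871/559328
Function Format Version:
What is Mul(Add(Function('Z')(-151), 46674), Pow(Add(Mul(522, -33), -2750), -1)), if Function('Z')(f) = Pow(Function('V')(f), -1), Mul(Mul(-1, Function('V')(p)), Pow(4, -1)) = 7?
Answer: Rational(-1306871, 559328) ≈ -2.3365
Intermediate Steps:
Function('V')(p) = -28 (Function('V')(p) = Mul(-4, 7) = -28)
Function('Z')(f) = Rational(-1, 28) (Function('Z')(f) = Pow(-28, -1) = Rational(-1, 28))
Mul(Add(Function('Z')(-151), 46674), Pow(Add(Mul(522, -33), -2750), -1)) = Mul(Add(Rational(-1, 28), 46674), Pow(Add(Mul(522, -33), -2750), -1)) = Mul(Rational(1306871, 28), Pow(Add(-17226, -2750), -1)) = Mul(Rational(1306871, 28), Pow(-19976, -1)) = Mul(Rational(1306871, 28), Rational(-1, 19976)) = Rational(-1306871, 559328)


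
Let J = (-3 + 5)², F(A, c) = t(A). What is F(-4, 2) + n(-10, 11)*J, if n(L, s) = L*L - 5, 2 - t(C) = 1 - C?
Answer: 377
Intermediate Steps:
t(C) = 1 + C (t(C) = 2 - (1 - C) = 2 + (-1 + C) = 1 + C)
F(A, c) = 1 + A
J = 4 (J = 2² = 4)
n(L, s) = -5 + L² (n(L, s) = L² - 5 = -5 + L²)
F(-4, 2) + n(-10, 11)*J = (1 - 4) + (-5 + (-10)²)*4 = -3 + (-5 + 100)*4 = -3 + 95*4 = -3 + 380 = 377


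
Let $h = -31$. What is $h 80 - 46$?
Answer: $-2526$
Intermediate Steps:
$h 80 - 46 = \left(-31\right) 80 - 46 = -2480 - 46 = -2526$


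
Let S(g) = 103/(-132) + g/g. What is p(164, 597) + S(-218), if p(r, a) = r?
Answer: 21677/132 ≈ 164.22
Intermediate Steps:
S(g) = 29/132 (S(g) = 103*(-1/132) + 1 = -103/132 + 1 = 29/132)
p(164, 597) + S(-218) = 164 + 29/132 = 21677/132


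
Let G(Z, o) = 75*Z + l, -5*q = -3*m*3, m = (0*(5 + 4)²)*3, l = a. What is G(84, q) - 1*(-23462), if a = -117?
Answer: 29645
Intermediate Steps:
l = -117
m = 0 (m = (0*9²)*3 = (0*81)*3 = 0*3 = 0)
q = 0 (q = -(-3*0)*3/5 = -0*3 = -⅕*0 = 0)
G(Z, o) = -117 + 75*Z (G(Z, o) = 75*Z - 117 = -117 + 75*Z)
G(84, q) - 1*(-23462) = (-117 + 75*84) - 1*(-23462) = (-117 + 6300) + 23462 = 6183 + 23462 = 29645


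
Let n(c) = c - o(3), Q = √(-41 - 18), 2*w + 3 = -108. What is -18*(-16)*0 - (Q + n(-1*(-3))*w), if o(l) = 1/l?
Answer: 148 - I*√59 ≈ 148.0 - 7.6811*I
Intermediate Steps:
w = -111/2 (w = -3/2 + (½)*(-108) = -3/2 - 54 = -111/2 ≈ -55.500)
Q = I*√59 (Q = √(-59) = I*√59 ≈ 7.6811*I)
n(c) = -⅓ + c (n(c) = c - 1/3 = c - 1*⅓ = c - ⅓ = -⅓ + c)
-18*(-16)*0 - (Q + n(-1*(-3))*w) = -18*(-16)*0 - (I*√59 + (-⅓ - 1*(-3))*(-111/2)) = 288*0 - (I*√59 + (-⅓ + 3)*(-111/2)) = 0 - (I*√59 + (8/3)*(-111/2)) = 0 - (I*√59 - 148) = 0 - (-148 + I*√59) = 0 + (148 - I*√59) = 148 - I*√59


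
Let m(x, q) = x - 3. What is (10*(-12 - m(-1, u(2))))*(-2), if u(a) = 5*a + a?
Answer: 160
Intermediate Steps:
u(a) = 6*a
m(x, q) = -3 + x
(10*(-12 - m(-1, u(2))))*(-2) = (10*(-12 - (-3 - 1)))*(-2) = (10*(-12 - 1*(-4)))*(-2) = (10*(-12 + 4))*(-2) = (10*(-8))*(-2) = -80*(-2) = 160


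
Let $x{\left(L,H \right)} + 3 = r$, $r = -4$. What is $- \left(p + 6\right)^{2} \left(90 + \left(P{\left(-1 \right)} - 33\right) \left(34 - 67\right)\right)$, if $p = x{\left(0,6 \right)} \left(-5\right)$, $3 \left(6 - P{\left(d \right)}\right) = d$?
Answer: $-1630570$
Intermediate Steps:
$x{\left(L,H \right)} = -7$ ($x{\left(L,H \right)} = -3 - 4 = -7$)
$P{\left(d \right)} = 6 - \frac{d}{3}$
$p = 35$ ($p = \left(-7\right) \left(-5\right) = 35$)
$- \left(p + 6\right)^{2} \left(90 + \left(P{\left(-1 \right)} - 33\right) \left(34 - 67\right)\right) = - \left(35 + 6\right)^{2} \left(90 + \left(\left(6 - - \frac{1}{3}\right) - 33\right) \left(34 - 67\right)\right) = - 41^{2} \left(90 + \left(\left(6 + \frac{1}{3}\right) - 33\right) \left(-33\right)\right) = - 1681 \left(90 + \left(\frac{19}{3} - 33\right) \left(-33\right)\right) = - 1681 \left(90 - -880\right) = - 1681 \left(90 + 880\right) = - 1681 \cdot 970 = \left(-1\right) 1630570 = -1630570$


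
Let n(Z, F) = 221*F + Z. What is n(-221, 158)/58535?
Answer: 34697/58535 ≈ 0.59276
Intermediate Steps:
n(Z, F) = Z + 221*F
n(-221, 158)/58535 = (-221 + 221*158)/58535 = (-221 + 34918)*(1/58535) = 34697*(1/58535) = 34697/58535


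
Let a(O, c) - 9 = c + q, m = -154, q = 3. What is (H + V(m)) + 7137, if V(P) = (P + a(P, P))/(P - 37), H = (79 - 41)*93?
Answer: 2038457/191 ≈ 10673.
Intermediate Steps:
a(O, c) = 12 + c (a(O, c) = 9 + (c + 3) = 9 + (3 + c) = 12 + c)
H = 3534 (H = 38*93 = 3534)
V(P) = (12 + 2*P)/(-37 + P) (V(P) = (P + (12 + P))/(P - 37) = (12 + 2*P)/(-37 + P))
(H + V(m)) + 7137 = (3534 + 2*(6 - 154)/(-37 - 154)) + 7137 = (3534 + 2*(-148)/(-191)) + 7137 = (3534 + 2*(-1/191)*(-148)) + 7137 = (3534 + 296/191) + 7137 = 675290/191 + 7137 = 2038457/191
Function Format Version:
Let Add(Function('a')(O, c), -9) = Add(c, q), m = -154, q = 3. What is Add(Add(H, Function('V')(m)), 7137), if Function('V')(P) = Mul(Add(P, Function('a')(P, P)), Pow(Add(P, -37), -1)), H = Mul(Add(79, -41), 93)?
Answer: Rational(2038457, 191) ≈ 10673.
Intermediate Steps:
Function('a')(O, c) = Add(12, c) (Function('a')(O, c) = Add(9, Add(c, 3)) = Add(9, Add(3, c)) = Add(12, c))
H = 3534 (H = Mul(38, 93) = 3534)
Function('V')(P) = Mul(Pow(Add(-37, P), -1), Add(12, Mul(2, P))) (Function('V')(P) = Mul(Add(P, Add(12, P)), Pow(Add(P, -37), -1)) = Mul(Add(12, Mul(2, P)), Pow(Add(-37, P), -1)) = Mul(Pow(Add(-37, P), -1), Add(12, Mul(2, P))))
Add(Add(H, Function('V')(m)), 7137) = Add(Add(3534, Mul(2, Pow(Add(-37, -154), -1), Add(6, -154))), 7137) = Add(Add(3534, Mul(2, Pow(-191, -1), -148)), 7137) = Add(Add(3534, Mul(2, Rational(-1, 191), -148)), 7137) = Add(Add(3534, Rational(296, 191)), 7137) = Add(Rational(675290, 191), 7137) = Rational(2038457, 191)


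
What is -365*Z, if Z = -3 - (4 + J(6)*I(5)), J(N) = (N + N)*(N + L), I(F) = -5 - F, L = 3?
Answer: -391645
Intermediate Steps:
J(N) = 2*N*(3 + N) (J(N) = (N + N)*(N + 3) = (2*N)*(3 + N) = 2*N*(3 + N))
Z = 1073 (Z = -3 - (4 + (2*6*(3 + 6))*(-5 - 1*5)) = -3 - (4 + (2*6*9)*(-5 - 5)) = -3 - (4 + 108*(-10)) = -3 - (4 - 1080) = -3 - 1*(-1076) = -3 + 1076 = 1073)
-365*Z = -365*1073 = -391645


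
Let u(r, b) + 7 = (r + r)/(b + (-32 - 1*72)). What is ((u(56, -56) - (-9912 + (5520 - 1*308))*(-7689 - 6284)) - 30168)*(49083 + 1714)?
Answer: -33375292957329/10 ≈ -3.3375e+12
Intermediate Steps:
u(r, b) = -7 + 2*r/(-104 + b) (u(r, b) = -7 + (r + r)/(b + (-32 - 1*72)) = -7 + (2*r)/(b + (-32 - 72)) = -7 + (2*r)/(b - 104) = -7 + (2*r)/(-104 + b) = -7 + 2*r/(-104 + b))
((u(56, -56) - (-9912 + (5520 - 1*308))*(-7689 - 6284)) - 30168)*(49083 + 1714) = (((728 - 7*(-56) + 2*56)/(-104 - 56) - (-9912 + (5520 - 1*308))*(-7689 - 6284)) - 30168)*(49083 + 1714) = (((728 + 392 + 112)/(-160) - (-9912 + (5520 - 308))*(-13973)) - 30168)*50797 = ((-1/160*1232 - (-9912 + 5212)*(-13973)) - 30168)*50797 = ((-77/10 - (-4700)*(-13973)) - 30168)*50797 = ((-77/10 - 1*65673100) - 30168)*50797 = ((-77/10 - 65673100) - 30168)*50797 = (-656731077/10 - 30168)*50797 = -657032757/10*50797 = -33375292957329/10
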